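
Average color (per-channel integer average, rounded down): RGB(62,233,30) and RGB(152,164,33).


Midpoint: each channel = ⌊(C₁+C₂)/2⌋
R: ⌊(62+152)/2⌋ = 107
G: ⌊(233+164)/2⌋ = 198
B: ⌊(30+33)/2⌋ = 31
= RGB(107, 198, 31)


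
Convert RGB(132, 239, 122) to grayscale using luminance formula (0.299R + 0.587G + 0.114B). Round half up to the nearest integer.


Gray = 0.299×R + 0.587×G + 0.114×B
Gray = 0.299×132 + 0.587×239 + 0.114×122
Gray = 39.468 + 140.293 + 13.908
Gray = 193.669 → round half up → 194
Gray = 194


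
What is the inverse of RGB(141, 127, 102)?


Invert: (255-R, 255-G, 255-B)
R: 255-141 = 114
G: 255-127 = 128
B: 255-102 = 153
= RGB(114, 128, 153)


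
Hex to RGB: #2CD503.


2C → 44 (R)
D5 → 213 (G)
03 → 3 (B)
= RGB(44, 213, 3)


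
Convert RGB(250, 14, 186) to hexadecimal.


R = 250 → FA (hex)
G = 14 → 0E (hex)
B = 186 → BA (hex)
Hex = #FA0EBA


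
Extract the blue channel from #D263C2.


Color: #D263C2
R = D2 = 210
G = 63 = 99
B = C2 = 194
Blue = 194


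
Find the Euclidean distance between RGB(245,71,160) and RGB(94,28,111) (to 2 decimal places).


d = √[(R₁-R₂)² + (G₁-G₂)² + (B₁-B₂)²]
d = √[(245-94)² + (71-28)² + (160-111)²]
d = √[22801 + 1849 + 2401]
d = √27051
d ≈ 164.47


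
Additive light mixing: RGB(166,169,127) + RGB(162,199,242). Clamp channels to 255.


Additive: each channel = min(255, C₁+C₂)
R: 166+162 = 328 → 255
G: 169+199 = 368 → 255
B: 127+242 = 369 → 255
= RGB(255, 255, 255)


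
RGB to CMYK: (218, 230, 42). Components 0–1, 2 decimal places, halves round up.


R'=218/255≈0.8549, G'=230/255≈0.9020, B'=42/255≈0.1647
K = 1 - max(R',G',B') = 1 - 230/255 = 25/255 = 0.09803… → 0.10
(1-R'-K)/(1-K) simplifies to (max-R)/max with max = 230:
C = (230-218)/230 = 12/230 = 0.05217… → 0.05
M = (230-230)/230 = 0/230 = 0 → 0.00
Y = (230-42)/230 = 188/230 = 0.81739… → 0.82
= CMYK(0.05, 0.00, 0.82, 0.10)


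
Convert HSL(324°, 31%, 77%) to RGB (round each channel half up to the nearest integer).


H=324°, S=0.31, L=0.77
C = (1-|2L-1|)×S = (1-|0.54|)×0.31 = 0.1426
H' = H/60 = 324/60 ≈ 5.4000; X = C×(1-|H' mod 2 - 1|) = 0.08556
m = L - C/2 = 0.77 - 0.0713 = 0.6987
Sector ⌊H'⌋ = 5 → (R',G',B') = (0.1426, 0.0, 0.08556)
RGB = ((R'+m)×255, (G'+m)×255, (B'+m)×255) = (214.5315, 178.1685, 199.9863)
Round half up → RGB(215, 178, 200)


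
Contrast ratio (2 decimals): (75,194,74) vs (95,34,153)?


Linearize each sRGB channel c=v/255: c/12.92 if c ≤ 0.04045 else ((c+0.055)/1.055)^2.4
L = 0.2126×R_lin + 0.7152×G_lin + 0.0722×B_lin
Color 1 (75,194,74):
  R=75: 75/255≈0.2941 > 0.04045 → ((0.2941+0.055)/1.055)^2.4 ≈ 0.07036
  G=194: 194/255≈0.7608 > 0.04045 → ((0.7608+0.055)/1.055)^2.4 ≈ 0.53948
  B=74: 74/255≈0.2902 > 0.04045 → ((0.2902+0.055)/1.055)^2.4 ≈ 0.06848
  L1 = 0.2126×0.07036 + 0.7152×0.53948 + 0.0722×0.06848 ≈ 0.40574
Color 2 (95,34,153):
  R=95: 95/255≈0.3725 > 0.04045 → ((0.3725+0.055)/1.055)^2.4 ≈ 0.11444
  G=34: 34/255≈0.1333 > 0.04045 → ((0.1333+0.055)/1.055)^2.4 ≈ 0.01600
  B=153: 153/255≈0.6000 > 0.04045 → ((0.6000+0.055)/1.055)^2.4 ≈ 0.31855
  L2 = 0.2126×0.11444 + 0.7152×0.01600 + 0.0722×0.31855 ≈ 0.05877
Lighter = 0.40574, Darker = 0.05877
Ratio = (L_lighter + 0.05) / (L_darker + 0.05)
Ratio = (0.40574 + 0.05) / (0.05877 + 0.05) = 0.45574 / 0.10877 ≈ 4.1900
Ratio ≈ 4.19:1


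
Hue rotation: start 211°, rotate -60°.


New hue = (H + rotation) mod 360
New hue = (211 -60) mod 360
= 151 mod 360
= 151°


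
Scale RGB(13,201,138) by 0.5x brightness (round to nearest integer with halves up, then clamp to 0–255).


Multiply each channel by 0.5, round half up, clamp to [0, 255]
R: 13×0.5 = 6.5 → round → 7
G: 201×0.5 = 100.5 → round → 101
B: 138×0.5 = 69
= RGB(7, 101, 69)


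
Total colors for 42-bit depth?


Colors = 2^bits = 2^42
= 4,398,046,511,104 colors


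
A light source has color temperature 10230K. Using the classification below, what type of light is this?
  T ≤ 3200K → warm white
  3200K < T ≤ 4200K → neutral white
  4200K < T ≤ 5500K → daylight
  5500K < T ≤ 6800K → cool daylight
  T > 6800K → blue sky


Temperature: 10230K
10230K > 6800K → blue sky
Classification: blue sky


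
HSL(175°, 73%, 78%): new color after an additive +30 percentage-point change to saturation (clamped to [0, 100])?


Original S = 73%
Adjustment = +30 percentage points
New S = 73 + (30) = 103
Clamp to [0, 100] → 100
= HSL(175°, 100%, 78%)


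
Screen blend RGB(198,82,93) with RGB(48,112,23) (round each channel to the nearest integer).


Screen: C = 255 - (255-A)×(255-B)/255, rounded to nearest integer
R: 255 - (255-198)×(255-48)/255 = 255 - 11799/255 ≈ 255 - 46.271 = 208.729 → 209
G: 255 - (255-82)×(255-112)/255 = 255 - 24739/255 ≈ 255 - 97.016 = 157.984 → 158
B: 255 - (255-93)×(255-23)/255 = 255 - 37584/255 ≈ 255 - 147.388 = 107.612 → 108
= RGB(209, 158, 108)


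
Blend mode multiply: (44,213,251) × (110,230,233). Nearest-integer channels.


Multiply: C = A×B/255, rounded to nearest integer
R: 44×110/255 = 4840/255 ≈ 18.980 → 19
G: 213×230/255 = 48990/255 ≈ 192.118 → 192
B: 251×233/255 = 58483/255 ≈ 229.345 → 229
= RGB(19, 192, 229)


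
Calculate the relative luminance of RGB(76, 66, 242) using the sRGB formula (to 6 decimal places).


Linearize each channel (sRGB transfer function): c = v/255; c_lin = c/12.92 if c ≤ 0.04045, else ((c+0.055)/1.055)^2.4
  R: 76/255 ≈ 0.298039 > 0.04045 → ((0.298039+0.055)/1.055)^2.4 ≈ 0.072272
  G: 66/255 ≈ 0.258824 > 0.04045 → ((0.258824+0.055)/1.055)^2.4 ≈ 0.054480
  B: 242/255 ≈ 0.949020 > 0.04045 → ((0.949020+0.055)/1.055)^2.4 ≈ 0.887923
R_lin = 0.072272, G_lin = 0.054480, B_lin = 0.887923
L = 0.2126×R + 0.7152×G + 0.0722×B
L = 0.2126×0.072272 + 0.7152×0.054480 + 0.0722×0.887923
L ≈ 0.118437


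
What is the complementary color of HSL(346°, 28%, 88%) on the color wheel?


Complement = opposite side of color wheel = hue + 180°
H' = (346 + 180) mod 360 = 166°
S and L unchanged.
= HSL(166°, 28%, 88%)


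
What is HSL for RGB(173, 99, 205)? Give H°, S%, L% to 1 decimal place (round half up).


Normalize: R'=173/255≈0.6784, G'=99/255≈0.3882, B'=205/255≈0.8039
Max=205/255, Min=99/255, Δ=Max-Min=106/255
L = (Max+Min)/2 = (205+99)/510 = 304/510 = 0.59607… → L = 59.6%
L > 0.5 → S = Δ/(2-Max-Min) = 106/(510-205-99) = 106/206 = 0.51456… → S = 51.5%
(the 1/255 factors cancel in S and H, so raw channel differences can be used)
Max is B' → H = 60 × ((R-G)/Δ + 4) = 60 × ((173-99)/106 + 4)
  74/106 + 4 = 0.6981… + 4 = 4.6981…
  H = 60 × 4.6981… = 281.886…° → H = 281.9°
= HSL(281.9°, 51.5%, 59.6%)


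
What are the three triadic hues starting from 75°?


Triadic: equally spaced at 120° intervals
H1 = 75°
H2 = (75 + 120) mod 360 = 195°
H3 = (75 + 240) mod 360 = 315°
Triadic = 75°, 195°, 315°


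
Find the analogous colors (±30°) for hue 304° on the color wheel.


Base hue: 304°
Left analog: (304 - 30) mod 360 = 274°
Right analog: (304 + 30) mod 360 = 334°
Analogous hues = 274° and 334°


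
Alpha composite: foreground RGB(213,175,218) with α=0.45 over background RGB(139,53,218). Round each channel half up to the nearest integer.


C = α×F + (1-α)×B, with 1-α = 0.55
R: 0.45×213 + 0.55×139 = 95.85 + 76.45 = 172.30 → 172
G: 0.45×175 + 0.55×53 = 78.75 + 29.15 = 107.90 → 108
B: 0.45×218 + 0.55×218 = 98.10 + 119.90 = 218.00 → 218
= RGB(172, 108, 218)


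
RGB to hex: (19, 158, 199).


R = 19 → 13 (hex)
G = 158 → 9E (hex)
B = 199 → C7 (hex)
Hex = #139EC7


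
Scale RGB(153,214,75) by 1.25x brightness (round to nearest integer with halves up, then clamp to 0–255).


Multiply each channel by 1.25, round half up, clamp to [0, 255]
R: 153×1.25 = 191.25 → round → 191
G: 214×1.25 = 267.5 → round → 268 → clamp → 255
B: 75×1.25 = 93.75 → round → 94
= RGB(191, 255, 94)


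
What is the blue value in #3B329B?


Color: #3B329B
R = 3B = 59
G = 32 = 50
B = 9B = 155
Blue = 155


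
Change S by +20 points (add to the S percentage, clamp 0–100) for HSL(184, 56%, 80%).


Original S = 56%
Adjustment = +20 percentage points
New S = 56 + (20) = 76
Clamp to [0, 100] → 76
= HSL(184°, 76%, 80%)


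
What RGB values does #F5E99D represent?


F5 → 245 (R)
E9 → 233 (G)
9D → 157 (B)
= RGB(245, 233, 157)


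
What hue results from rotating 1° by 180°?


New hue = (H + rotation) mod 360
New hue = (1 + 180) mod 360
= 181 mod 360
= 181°


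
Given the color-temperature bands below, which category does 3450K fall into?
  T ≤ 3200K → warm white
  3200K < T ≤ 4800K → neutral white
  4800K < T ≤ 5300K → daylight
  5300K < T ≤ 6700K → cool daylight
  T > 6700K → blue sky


Temperature: 3450K
3200K < 3450K ≤ 4800K → neutral white
Classification: neutral white


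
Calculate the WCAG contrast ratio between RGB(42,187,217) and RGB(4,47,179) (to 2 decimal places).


Linearize each sRGB channel c=v/255: c/12.92 if c ≤ 0.04045 else ((c+0.055)/1.055)^2.4
L = 0.2126×R_lin + 0.7152×G_lin + 0.0722×B_lin
Color 1 (42,187,217):
  R=42: 42/255≈0.1647 > 0.04045 → ((0.1647+0.055)/1.055)^2.4 ≈ 0.02315
  G=187: 187/255≈0.7333 > 0.04045 → ((0.7333+0.055)/1.055)^2.4 ≈ 0.49693
  B=217: 217/255≈0.8510 > 0.04045 → ((0.8510+0.055)/1.055)^2.4 ≈ 0.69387
  L1 = 0.2126×0.02315 + 0.7152×0.49693 + 0.0722×0.69387 ≈ 0.41043
Color 2 (4,47,179):
  R=4: 4/255≈0.0157 ≤ 0.04045 → 0.0157/12.92 ≈ 0.00121
  G=47: 47/255≈0.1843 > 0.04045 → ((0.1843+0.055)/1.055)^2.4 ≈ 0.02843
  B=179: 179/255≈0.7020 > 0.04045 → ((0.7020+0.055)/1.055)^2.4 ≈ 0.45079
  L2 = 0.2126×0.00121 + 0.7152×0.02843 + 0.0722×0.45079 ≈ 0.05314
Lighter = 0.41043, Darker = 0.05314
Ratio = (L_lighter + 0.05) / (L_darker + 0.05)
Ratio = (0.41043 + 0.05) / (0.05314 + 0.05) = 0.46043 / 0.10314 ≈ 4.4643
Ratio ≈ 4.46:1


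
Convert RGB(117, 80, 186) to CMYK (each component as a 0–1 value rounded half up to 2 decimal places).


R'=117/255≈0.4588, G'=80/255≈0.3137, B'=186/255≈0.7294
K = 1 - max(R',G',B') = 1 - 186/255 = 69/255 = 0.27058… → 0.27
(1-R'-K)/(1-K) simplifies to (max-R)/max with max = 186:
C = (186-117)/186 = 69/186 = 0.37096… → 0.37
M = (186-80)/186 = 106/186 = 0.56989… → 0.57
Y = (186-186)/186 = 0/186 = 0 → 0.00
= CMYK(0.37, 0.57, 0.00, 0.27)


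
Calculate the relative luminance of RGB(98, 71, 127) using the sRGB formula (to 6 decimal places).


Linearize each channel (sRGB transfer function): c = v/255; c_lin = c/12.92 if c ≤ 0.04045, else ((c+0.055)/1.055)^2.4
  R: 98/255 ≈ 0.384314 > 0.04045 → ((0.384314+0.055)/1.055)^2.4 ≈ 0.122139
  G: 71/255 ≈ 0.278431 > 0.04045 → ((0.278431+0.055)/1.055)^2.4 ≈ 0.063010
  B: 127/255 ≈ 0.498039 > 0.04045 → ((0.498039+0.055)/1.055)^2.4 ≈ 0.212231
R_lin = 0.122139, G_lin = 0.063010, B_lin = 0.212231
L = 0.2126×R + 0.7152×G + 0.0722×B
L = 0.2126×0.122139 + 0.7152×0.063010 + 0.0722×0.212231
L ≈ 0.086355


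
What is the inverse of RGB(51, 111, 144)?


Invert: (255-R, 255-G, 255-B)
R: 255-51 = 204
G: 255-111 = 144
B: 255-144 = 111
= RGB(204, 144, 111)


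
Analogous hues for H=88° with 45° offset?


Base hue: 88°
Left analog: (88 - 45) mod 360 = 43°
Right analog: (88 + 45) mod 360 = 133°
Analogous hues = 43° and 133°


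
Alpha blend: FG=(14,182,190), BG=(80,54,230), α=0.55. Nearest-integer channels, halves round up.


C = α×F + (1-α)×B, with 1-α = 0.45
R: 0.55×14 + 0.45×80 = 7.70 + 36.00 = 43.70 → 44
G: 0.55×182 + 0.45×54 = 100.10 + 24.30 = 124.40 → 124
B: 0.55×190 + 0.45×230 = 104.50 + 103.50 = 208.00 → 208
= RGB(44, 124, 208)


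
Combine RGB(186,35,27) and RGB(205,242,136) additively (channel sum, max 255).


Additive: each channel = min(255, C₁+C₂)
R: 186+205 = 391 → 255
G: 35+242 = 277 → 255
B: 27+136 = 163 → 163
= RGB(255, 255, 163)


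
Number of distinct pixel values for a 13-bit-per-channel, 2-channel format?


Total bits = 13 bits/channel × 2 channels = 26 bits
Distinct pixel values = 2^26
= 67,108,864 pixel values


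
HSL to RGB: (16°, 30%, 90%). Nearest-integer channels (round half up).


H=16°, S=0.30, L=0.90
C = (1-|2L-1|)×S = (1-|0.80|)×0.30 = 0.06
H' = H/60 = 16/60 ≈ 0.2667; X = C×(1-|H' mod 2 - 1|) = 0.016
m = L - C/2 = 0.90 - 0.03 = 0.87
Sector ⌊H'⌋ = 0 → (R',G',B') = (0.06, 0.016, 0.0)
RGB = ((R'+m)×255, (G'+m)×255, (B'+m)×255) = (237.15, 225.93, 221.85)
Round half up → RGB(237, 226, 222)


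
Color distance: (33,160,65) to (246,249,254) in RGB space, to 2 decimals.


d = √[(R₁-R₂)² + (G₁-G₂)² + (B₁-B₂)²]
d = √[(33-246)² + (160-249)² + (65-254)²]
d = √[45369 + 7921 + 35721]
d = √89011
d ≈ 298.35


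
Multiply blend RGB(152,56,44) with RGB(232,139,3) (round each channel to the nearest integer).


Multiply: C = A×B/255, rounded to nearest integer
R: 152×232/255 = 35264/255 ≈ 138.290 → 138
G: 56×139/255 = 7784/255 ≈ 30.525 → 31
B: 44×3/255 = 132/255 ≈ 0.518 → 1
= RGB(138, 31, 1)


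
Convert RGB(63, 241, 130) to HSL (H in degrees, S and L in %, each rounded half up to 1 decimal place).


Normalize: R'=63/255≈0.2471, G'=241/255≈0.9451, B'=130/255≈0.5098
Max=241/255, Min=63/255, Δ=Max-Min=178/255
L = (Max+Min)/2 = (241+63)/510 = 304/510 = 0.59607… → L = 59.6%
L > 0.5 → S = Δ/(2-Max-Min) = 178/(510-241-63) = 178/206 = 0.86407… → S = 86.4%
(the 1/255 factors cancel in S and H, so raw channel differences can be used)
Max is G' → H = 60 × ((B-R)/Δ + 2) = 60 × ((130-63)/178 + 2)
  67/178 + 2 = 0.3764… + 2 = 2.3764…
  H = 60 × 2.3764… = 142.584…° → H = 142.6°
= HSL(142.6°, 86.4%, 59.6%)


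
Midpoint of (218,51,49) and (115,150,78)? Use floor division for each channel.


Midpoint: each channel = ⌊(C₁+C₂)/2⌋
R: ⌊(218+115)/2⌋ = 166
G: ⌊(51+150)/2⌋ = 100
B: ⌊(49+78)/2⌋ = 63
= RGB(166, 100, 63)


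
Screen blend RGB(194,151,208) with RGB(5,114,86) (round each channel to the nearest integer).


Screen: C = 255 - (255-A)×(255-B)/255, rounded to nearest integer
R: 255 - (255-194)×(255-5)/255 = 255 - 15250/255 ≈ 255 - 59.804 = 195.196 → 195
G: 255 - (255-151)×(255-114)/255 = 255 - 14664/255 ≈ 255 - 57.506 = 197.494 → 197
B: 255 - (255-208)×(255-86)/255 = 255 - 7943/255 ≈ 255 - 31.149 = 223.851 → 224
= RGB(195, 197, 224)


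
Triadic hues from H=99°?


Triadic: equally spaced at 120° intervals
H1 = 99°
H2 = (99 + 120) mod 360 = 219°
H3 = (99 + 240) mod 360 = 339°
Triadic = 99°, 219°, 339°


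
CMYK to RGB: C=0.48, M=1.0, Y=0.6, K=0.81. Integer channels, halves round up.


R = 255 × (1-C) × (1-K) = 255 × 0.52 × 0.19 = 25.194 → 25
G = 255 × (1-M) × (1-K) = 255 × 0.00 × 0.19 = 0
B = 255 × (1-Y) × (1-K) = 255 × 0.40 × 0.19 = 19.38 → 19
= RGB(25, 0, 19)


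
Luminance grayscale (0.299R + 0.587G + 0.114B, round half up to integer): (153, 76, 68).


Gray = 0.299×R + 0.587×G + 0.114×B
Gray = 0.299×153 + 0.587×76 + 0.114×68
Gray = 45.747 + 44.612 + 7.752
Gray = 98.111 → round half up → 98
Gray = 98


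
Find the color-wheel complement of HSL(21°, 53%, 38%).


Complement = opposite side of color wheel = hue + 180°
H' = (21 + 180) mod 360 = 201°
S and L unchanged.
= HSL(201°, 53%, 38%)


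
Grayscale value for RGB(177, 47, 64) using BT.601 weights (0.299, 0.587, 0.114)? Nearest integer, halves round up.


Gray = 0.299×R + 0.587×G + 0.114×B
Gray = 0.299×177 + 0.587×47 + 0.114×64
Gray = 52.923 + 27.589 + 7.296
Gray = 87.808 → round half up → 88
Gray = 88


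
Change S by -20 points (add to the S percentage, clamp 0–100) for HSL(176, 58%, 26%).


Original S = 58%
Adjustment = -20 percentage points
New S = 58 + (-20) = 38
Clamp to [0, 100] → 38
= HSL(176°, 38%, 26%)


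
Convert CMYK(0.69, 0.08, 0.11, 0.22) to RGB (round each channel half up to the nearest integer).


R = 255 × (1-C) × (1-K) = 255 × 0.31 × 0.78 = 61.659 → 62
G = 255 × (1-M) × (1-K) = 255 × 0.92 × 0.78 = 182.988 → 183
B = 255 × (1-Y) × (1-K) = 255 × 0.89 × 0.78 = 177.021 → 177
= RGB(62, 183, 177)


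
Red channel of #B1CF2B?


Color: #B1CF2B
R = B1 = 177
G = CF = 207
B = 2B = 43
Red = 177


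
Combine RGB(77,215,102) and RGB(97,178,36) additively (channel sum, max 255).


Additive: each channel = min(255, C₁+C₂)
R: 77+97 = 174 → 174
G: 215+178 = 393 → 255
B: 102+36 = 138 → 138
= RGB(174, 255, 138)


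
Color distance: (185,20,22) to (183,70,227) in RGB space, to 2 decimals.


d = √[(R₁-R₂)² + (G₁-G₂)² + (B₁-B₂)²]
d = √[(185-183)² + (20-70)² + (22-227)²]
d = √[4 + 2500 + 42025]
d = √44529
d ≈ 211.02


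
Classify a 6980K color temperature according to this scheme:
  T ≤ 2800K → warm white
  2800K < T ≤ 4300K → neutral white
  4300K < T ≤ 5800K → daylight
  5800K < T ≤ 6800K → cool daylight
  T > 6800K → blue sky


Temperature: 6980K
6980K > 6800K → blue sky
Classification: blue sky


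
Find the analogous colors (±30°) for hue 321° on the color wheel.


Base hue: 321°
Left analog: (321 - 30) mod 360 = 291°
Right analog: (321 + 30) mod 360 = 351°
Analogous hues = 291° and 351°


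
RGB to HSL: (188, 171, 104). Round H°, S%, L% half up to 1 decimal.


Normalize: R'=188/255≈0.7373, G'=171/255≈0.6706, B'=104/255≈0.4078
Max=188/255, Min=104/255, Δ=Max-Min=84/255
L = (Max+Min)/2 = (188+104)/510 = 292/510 = 0.57254… → L = 57.3%
L > 0.5 → S = Δ/(2-Max-Min) = 84/(510-188-104) = 84/218 = 0.38532… → S = 38.5%
(the 1/255 factors cancel in S and H, so raw channel differences can be used)
Max is R' → H = 60 × (((G-B)/Δ) mod 6) = 60 × (((171-104)/84) mod 6)
  67/84 = 0.7976…
  H = 60 × 0.7976… = 47.857…° → H = 47.9°
= HSL(47.9°, 38.5%, 57.3%)


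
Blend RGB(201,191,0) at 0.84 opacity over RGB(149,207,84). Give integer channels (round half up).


C = α×F + (1-α)×B, with 1-α = 0.16
R: 0.84×201 + 0.16×149 = 168.84 + 23.84 = 192.68 → 193
G: 0.84×191 + 0.16×207 = 160.44 + 33.12 = 193.56 → 194
B: 0.84×0 + 0.16×84 = 0.00 + 13.44 = 13.44 → 13
= RGB(193, 194, 13)


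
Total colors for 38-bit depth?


Colors = 2^bits = 2^38
= 274,877,906,944 colors


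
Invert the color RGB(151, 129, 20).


Invert: (255-R, 255-G, 255-B)
R: 255-151 = 104
G: 255-129 = 126
B: 255-20 = 235
= RGB(104, 126, 235)


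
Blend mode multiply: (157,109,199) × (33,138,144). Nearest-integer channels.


Multiply: C = A×B/255, rounded to nearest integer
R: 157×33/255 = 5181/255 ≈ 20.318 → 20
G: 109×138/255 = 15042/255 ≈ 58.988 → 59
B: 199×144/255 = 28656/255 ≈ 112.376 → 112
= RGB(20, 59, 112)


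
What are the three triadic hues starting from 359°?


Triadic: equally spaced at 120° intervals
H1 = 359°
H2 = (359 + 120) mod 360 = 119°
H3 = (359 + 240) mod 360 = 239°
Triadic = 359°, 119°, 239°


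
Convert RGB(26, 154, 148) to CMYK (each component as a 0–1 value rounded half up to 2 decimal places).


R'=26/255≈0.1020, G'=154/255≈0.6039, B'=148/255≈0.5804
K = 1 - max(R',G',B') = 1 - 154/255 = 101/255 = 0.39607… → 0.40
(1-R'-K)/(1-K) simplifies to (max-R)/max with max = 154:
C = (154-26)/154 = 128/154 = 0.83116… → 0.83
M = (154-154)/154 = 0/154 = 0 → 0.00
Y = (154-148)/154 = 6/154 = 0.03896… → 0.04
= CMYK(0.83, 0.00, 0.04, 0.40)


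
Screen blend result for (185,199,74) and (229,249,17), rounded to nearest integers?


Screen: C = 255 - (255-A)×(255-B)/255, rounded to nearest integer
R: 255 - (255-185)×(255-229)/255 = 255 - 1820/255 ≈ 255 - 7.137 = 247.863 → 248
G: 255 - (255-199)×(255-249)/255 = 255 - 336/255 ≈ 255 - 1.318 = 253.682 → 254
B: 255 - (255-74)×(255-17)/255 = 255 - 43078/255 ≈ 255 - 168.933 = 86.067 → 86
= RGB(248, 254, 86)


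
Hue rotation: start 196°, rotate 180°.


New hue = (H + rotation) mod 360
New hue = (196 + 180) mod 360
= 376 mod 360
= 16°


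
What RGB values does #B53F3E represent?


B5 → 181 (R)
3F → 63 (G)
3E → 62 (B)
= RGB(181, 63, 62)


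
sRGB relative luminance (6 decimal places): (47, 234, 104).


Linearize each channel (sRGB transfer function): c = v/255; c_lin = c/12.92 if c ≤ 0.04045, else ((c+0.055)/1.055)^2.4
  R: 47/255 ≈ 0.184314 > 0.04045 → ((0.184314+0.055)/1.055)^2.4 ≈ 0.028426
  G: 234/255 ≈ 0.917647 > 0.04045 → ((0.917647+0.055)/1.055)^2.4 ≈ 0.822786
  B: 104/255 ≈ 0.407843 > 0.04045 → ((0.407843+0.055)/1.055)^2.4 ≈ 0.138432
R_lin = 0.028426, G_lin = 0.822786, B_lin = 0.138432
L = 0.2126×R + 0.7152×G + 0.0722×B
L = 0.2126×0.028426 + 0.7152×0.822786 + 0.0722×0.138432
L ≈ 0.604495


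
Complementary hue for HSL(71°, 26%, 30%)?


Complement = opposite side of color wheel = hue + 180°
H' = (71 + 180) mod 360 = 251°
S and L unchanged.
= HSL(251°, 26%, 30%)


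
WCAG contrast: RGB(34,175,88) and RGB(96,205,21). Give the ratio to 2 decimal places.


Linearize each sRGB channel c=v/255: c/12.92 if c ≤ 0.04045 else ((c+0.055)/1.055)^2.4
L = 0.2126×R_lin + 0.7152×G_lin + 0.0722×B_lin
Color 1 (34,175,88):
  R=34: 34/255≈0.1333 > 0.04045 → ((0.1333+0.055)/1.055)^2.4 ≈ 0.01600
  G=175: 175/255≈0.6863 > 0.04045 → ((0.6863+0.055)/1.055)^2.4 ≈ 0.42869
  B=88: 88/255≈0.3451 > 0.04045 → ((0.3451+0.055)/1.055)^2.4 ≈ 0.09759
  L1 = 0.2126×0.01600 + 0.7152×0.42869 + 0.0722×0.09759 ≈ 0.31705
Color 2 (96,205,21):
  R=96: 96/255≈0.3765 > 0.04045 → ((0.3765+0.055)/1.055)^2.4 ≈ 0.11697
  G=205: 205/255≈0.8039 > 0.04045 → ((0.8039+0.055)/1.055)^2.4 ≈ 0.61050
  B=21: 21/255≈0.0824 > 0.04045 → ((0.0824+0.055)/1.055)^2.4 ≈ 0.00750
  L2 = 0.2126×0.11697 + 0.7152×0.61050 + 0.0722×0.00750 ≈ 0.46204
Lighter = 0.46204, Darker = 0.31705
Ratio = (L_lighter + 0.05) / (L_darker + 0.05)
Ratio = (0.46204 + 0.05) / (0.31705 + 0.05) = 0.51204 / 0.36705 ≈ 1.3950
Ratio ≈ 1.40:1


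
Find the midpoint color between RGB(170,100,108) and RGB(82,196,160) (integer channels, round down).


Midpoint: each channel = ⌊(C₁+C₂)/2⌋
R: ⌊(170+82)/2⌋ = 126
G: ⌊(100+196)/2⌋ = 148
B: ⌊(108+160)/2⌋ = 134
= RGB(126, 148, 134)


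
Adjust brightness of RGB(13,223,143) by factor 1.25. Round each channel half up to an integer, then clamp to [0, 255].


Multiply each channel by 1.25, round half up, clamp to [0, 255]
R: 13×1.25 = 16.25 → round → 16
G: 223×1.25 = 278.75 → round → 279 → clamp → 255
B: 143×1.25 = 178.75 → round → 179
= RGB(16, 255, 179)


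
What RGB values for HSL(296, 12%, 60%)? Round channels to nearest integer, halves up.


H=296°, S=0.12, L=0.60
C = (1-|2L-1|)×S = (1-|0.20|)×0.12 = 0.096
H' = H/60 = 296/60 ≈ 4.9333; X = C×(1-|H' mod 2 - 1|) = 0.0896
m = L - C/2 = 0.60 - 0.048 = 0.552
Sector ⌊H'⌋ = 4 → (R',G',B') = (0.0896, 0.0, 0.096)
RGB = ((R'+m)×255, (G'+m)×255, (B'+m)×255) = (163.608, 140.76, 165.24)
Round half up → RGB(164, 141, 165)


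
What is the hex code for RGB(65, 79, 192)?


R = 65 → 41 (hex)
G = 79 → 4F (hex)
B = 192 → C0 (hex)
Hex = #414FC0


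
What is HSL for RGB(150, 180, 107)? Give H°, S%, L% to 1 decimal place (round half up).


Normalize: R'=150/255≈0.5882, G'=180/255≈0.7059, B'=107/255≈0.4196
Max=180/255, Min=107/255, Δ=Max-Min=73/255
L = (Max+Min)/2 = (180+107)/510 = 287/510 = 0.56274… → L = 56.3%
L > 0.5 → S = Δ/(2-Max-Min) = 73/(510-180-107) = 73/223 = 0.32735… → S = 32.7%
(the 1/255 factors cancel in S and H, so raw channel differences can be used)
Max is G' → H = 60 × ((B-R)/Δ + 2) = 60 × ((107-150)/73 + 2)
  -43/73 + 2 = -0.5890… + 2 = 1.4109…
  H = 60 × 1.4109… = 84.657…° → H = 84.7°
= HSL(84.7°, 32.7%, 56.3%)


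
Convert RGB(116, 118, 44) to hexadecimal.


R = 116 → 74 (hex)
G = 118 → 76 (hex)
B = 44 → 2C (hex)
Hex = #74762C


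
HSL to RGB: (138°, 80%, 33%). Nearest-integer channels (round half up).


H=138°, S=0.80, L=0.33
C = (1-|2L-1|)×S = (1-|-0.34|)×0.80 = 0.528
H' = H/60 = 138/60 ≈ 2.3000; X = C×(1-|H' mod 2 - 1|) = 0.1584
m = L - C/2 = 0.33 - 0.264 = 0.066
Sector ⌊H'⌋ = 2 → (R',G',B') = (0.0, 0.528, 0.1584)
RGB = ((R'+m)×255, (G'+m)×255, (B'+m)×255) = (16.83, 151.47, 57.222)
Round half up → RGB(17, 151, 57)


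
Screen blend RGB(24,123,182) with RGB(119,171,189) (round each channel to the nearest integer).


Screen: C = 255 - (255-A)×(255-B)/255, rounded to nearest integer
R: 255 - (255-24)×(255-119)/255 = 255 - 31416/255 ≈ 255 - 123.200 = 131.800 → 132
G: 255 - (255-123)×(255-171)/255 = 255 - 11088/255 ≈ 255 - 43.482 = 211.518 → 212
B: 255 - (255-182)×(255-189)/255 = 255 - 4818/255 ≈ 255 - 18.894 = 236.106 → 236
= RGB(132, 212, 236)


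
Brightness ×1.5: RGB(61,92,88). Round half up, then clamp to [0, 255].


Multiply each channel by 1.5, round half up, clamp to [0, 255]
R: 61×1.5 = 91.5 → round → 92
G: 92×1.5 = 138
B: 88×1.5 = 132
= RGB(92, 138, 132)


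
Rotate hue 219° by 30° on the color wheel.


New hue = (H + rotation) mod 360
New hue = (219 + 30) mod 360
= 249 mod 360
= 249°


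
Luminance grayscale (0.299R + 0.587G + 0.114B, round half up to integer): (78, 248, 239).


Gray = 0.299×R + 0.587×G + 0.114×B
Gray = 0.299×78 + 0.587×248 + 0.114×239
Gray = 23.322 + 145.576 + 27.246
Gray = 196.144 → round half up → 196
Gray = 196


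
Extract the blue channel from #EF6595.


Color: #EF6595
R = EF = 239
G = 65 = 101
B = 95 = 149
Blue = 149


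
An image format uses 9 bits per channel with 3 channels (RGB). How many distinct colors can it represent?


Total bits = 9 bits/channel × 3 channels = 27 bits
Distinct colors = 2^27
= 134,217,728 colors


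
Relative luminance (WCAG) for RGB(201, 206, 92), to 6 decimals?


Linearize each channel (sRGB transfer function): c = v/255; c_lin = c/12.92 if c ≤ 0.04045, else ((c+0.055)/1.055)^2.4
  R: 201/255 ≈ 0.788235 > 0.04045 → ((0.788235+0.055)/1.055)^2.4 ≈ 0.584078
  G: 206/255 ≈ 0.807843 > 0.04045 → ((0.807843+0.055)/1.055)^2.4 ≈ 0.617207
  B: 92/255 ≈ 0.360784 > 0.04045 → ((0.360784+0.055)/1.055)^2.4 ≈ 0.107023
R_lin = 0.584078, G_lin = 0.617207, B_lin = 0.107023
L = 0.2126×R + 0.7152×G + 0.0722×B
L = 0.2126×0.584078 + 0.7152×0.617207 + 0.0722×0.107023
L ≈ 0.573328


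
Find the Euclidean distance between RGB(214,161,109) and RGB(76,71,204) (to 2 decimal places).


d = √[(R₁-R₂)² + (G₁-G₂)² + (B₁-B₂)²]
d = √[(214-76)² + (161-71)² + (109-204)²]
d = √[19044 + 8100 + 9025]
d = √36169
d ≈ 190.18


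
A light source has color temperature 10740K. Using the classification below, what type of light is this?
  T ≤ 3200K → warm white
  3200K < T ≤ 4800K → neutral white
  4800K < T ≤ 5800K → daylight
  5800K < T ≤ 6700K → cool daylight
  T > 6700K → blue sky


Temperature: 10740K
10740K > 6700K → blue sky
Classification: blue sky


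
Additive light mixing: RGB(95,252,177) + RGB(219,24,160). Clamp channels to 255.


Additive: each channel = min(255, C₁+C₂)
R: 95+219 = 314 → 255
G: 252+24 = 276 → 255
B: 177+160 = 337 → 255
= RGB(255, 255, 255)


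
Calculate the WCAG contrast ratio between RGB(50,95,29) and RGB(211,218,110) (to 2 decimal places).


Linearize each sRGB channel c=v/255: c/12.92 if c ≤ 0.04045 else ((c+0.055)/1.055)^2.4
L = 0.2126×R_lin + 0.7152×G_lin + 0.0722×B_lin
Color 1 (50,95,29):
  R=50: 50/255≈0.1961 > 0.04045 → ((0.1961+0.055)/1.055)^2.4 ≈ 0.03190
  G=95: 95/255≈0.3725 > 0.04045 → ((0.3725+0.055)/1.055)^2.4 ≈ 0.11444
  B=29: 29/255≈0.1137 > 0.04045 → ((0.1137+0.055)/1.055)^2.4 ≈ 0.01229
  L1 = 0.2126×0.03190 + 0.7152×0.11444 + 0.0722×0.01229 ≈ 0.08951
Color 2 (211,218,110):
  R=211: 211/255≈0.8275 > 0.04045 → ((0.8275+0.055)/1.055)^2.4 ≈ 0.65141
  G=218: 218/255≈0.8549 > 0.04045 → ((0.8549+0.055)/1.055)^2.4 ≈ 0.70110
  B=110: 110/255≈0.4314 > 0.04045 → ((0.4314+0.055)/1.055)^2.4 ≈ 0.15593
  L2 = 0.2126×0.65141 + 0.7152×0.70110 + 0.0722×0.15593 ≈ 0.65117
Lighter = 0.65117, Darker = 0.08951
Ratio = (L_lighter + 0.05) / (L_darker + 0.05)
Ratio = (0.65117 + 0.05) / (0.08951 + 0.05) = 0.70117 / 0.13951 ≈ 5.0259
Ratio ≈ 5.03:1


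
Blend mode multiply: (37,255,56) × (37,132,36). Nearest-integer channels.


Multiply: C = A×B/255, rounded to nearest integer
R: 37×37/255 = 1369/255 ≈ 5.369 → 5
G: 255×132/255 = 33660/255 ≈ 132.000 → 132
B: 56×36/255 = 2016/255 ≈ 7.906 → 8
= RGB(5, 132, 8)


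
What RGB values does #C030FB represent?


C0 → 192 (R)
30 → 48 (G)
FB → 251 (B)
= RGB(192, 48, 251)


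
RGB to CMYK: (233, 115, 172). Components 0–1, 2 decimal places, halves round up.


R'=233/255≈0.9137, G'=115/255≈0.4510, B'=172/255≈0.6745
K = 1 - max(R',G',B') = 1 - 233/255 = 22/255 = 0.08627… → 0.09
(1-R'-K)/(1-K) simplifies to (max-R)/max with max = 233:
C = (233-233)/233 = 0/233 = 0 → 0.00
M = (233-115)/233 = 118/233 = 0.50643… → 0.51
Y = (233-172)/233 = 61/233 = 0.26180… → 0.26
= CMYK(0.00, 0.51, 0.26, 0.09)


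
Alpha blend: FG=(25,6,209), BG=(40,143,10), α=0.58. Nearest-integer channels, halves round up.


C = α×F + (1-α)×B, with 1-α = 0.42
R: 0.58×25 + 0.42×40 = 14.50 + 16.80 = 31.30 → 31
G: 0.58×6 + 0.42×143 = 3.48 + 60.06 = 63.54 → 64
B: 0.58×209 + 0.42×10 = 121.22 + 4.20 = 125.42 → 125
= RGB(31, 64, 125)


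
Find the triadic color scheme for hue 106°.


Triadic: equally spaced at 120° intervals
H1 = 106°
H2 = (106 + 120) mod 360 = 226°
H3 = (106 + 240) mod 360 = 346°
Triadic = 106°, 226°, 346°


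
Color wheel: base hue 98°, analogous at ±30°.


Base hue: 98°
Left analog: (98 - 30) mod 360 = 68°
Right analog: (98 + 30) mod 360 = 128°
Analogous hues = 68° and 128°


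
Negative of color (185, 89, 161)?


Invert: (255-R, 255-G, 255-B)
R: 255-185 = 70
G: 255-89 = 166
B: 255-161 = 94
= RGB(70, 166, 94)


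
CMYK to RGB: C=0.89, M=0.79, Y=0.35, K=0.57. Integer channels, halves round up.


R = 255 × (1-C) × (1-K) = 255 × 0.11 × 0.43 = 12.0615 → 12
G = 255 × (1-M) × (1-K) = 255 × 0.21 × 0.43 = 23.0265 → 23
B = 255 × (1-Y) × (1-K) = 255 × 0.65 × 0.43 = 71.2725 → 71
= RGB(12, 23, 71)


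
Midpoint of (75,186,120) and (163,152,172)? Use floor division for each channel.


Midpoint: each channel = ⌊(C₁+C₂)/2⌋
R: ⌊(75+163)/2⌋ = 119
G: ⌊(186+152)/2⌋ = 169
B: ⌊(120+172)/2⌋ = 146
= RGB(119, 169, 146)


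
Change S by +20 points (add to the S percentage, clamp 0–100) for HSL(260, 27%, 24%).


Original S = 27%
Adjustment = +20 percentage points
New S = 27 + (20) = 47
Clamp to [0, 100] → 47
= HSL(260°, 47%, 24%)


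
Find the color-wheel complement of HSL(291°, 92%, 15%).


Complement = opposite side of color wheel = hue + 180°
H' = (291 + 180) mod 360 = 111°
S and L unchanged.
= HSL(111°, 92%, 15%)


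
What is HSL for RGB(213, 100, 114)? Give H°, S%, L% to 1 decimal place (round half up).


Normalize: R'=213/255≈0.8353, G'=100/255≈0.3922, B'=114/255≈0.4471
Max=213/255, Min=100/255, Δ=Max-Min=113/255
L = (Max+Min)/2 = (213+100)/510 = 313/510 = 0.61372… → L = 61.4%
L > 0.5 → S = Δ/(2-Max-Min) = 113/(510-213-100) = 113/197 = 0.57360… → S = 57.4%
(the 1/255 factors cancel in S and H, so raw channel differences can be used)
Max is R' → H = 60 × (((G-B)/Δ) mod 6) = 60 × (((100-114)/113) mod 6)
  (-14)/113 = -0.1238…; negative, so add 6 → 5.8761…
  H = 60 × 5.8761… = 352.566…° → H = 352.6°
= HSL(352.6°, 57.4%, 61.4%)


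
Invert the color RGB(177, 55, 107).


Invert: (255-R, 255-G, 255-B)
R: 255-177 = 78
G: 255-55 = 200
B: 255-107 = 148
= RGB(78, 200, 148)


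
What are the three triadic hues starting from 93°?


Triadic: equally spaced at 120° intervals
H1 = 93°
H2 = (93 + 120) mod 360 = 213°
H3 = (93 + 240) mod 360 = 333°
Triadic = 93°, 213°, 333°


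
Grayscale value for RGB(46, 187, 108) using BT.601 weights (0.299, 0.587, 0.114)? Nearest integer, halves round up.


Gray = 0.299×R + 0.587×G + 0.114×B
Gray = 0.299×46 + 0.587×187 + 0.114×108
Gray = 13.754 + 109.769 + 12.312
Gray = 135.835 → round half up → 136
Gray = 136


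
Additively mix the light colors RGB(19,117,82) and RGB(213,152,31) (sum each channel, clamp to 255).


Additive: each channel = min(255, C₁+C₂)
R: 19+213 = 232 → 232
G: 117+152 = 269 → 255
B: 82+31 = 113 → 113
= RGB(232, 255, 113)


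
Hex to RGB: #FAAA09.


FA → 250 (R)
AA → 170 (G)
09 → 9 (B)
= RGB(250, 170, 9)


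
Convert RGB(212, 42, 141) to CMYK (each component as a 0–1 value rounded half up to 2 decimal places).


R'=212/255≈0.8314, G'=42/255≈0.1647, B'=141/255≈0.5529
K = 1 - max(R',G',B') = 1 - 212/255 = 43/255 = 0.16862… → 0.17
(1-R'-K)/(1-K) simplifies to (max-R)/max with max = 212:
C = (212-212)/212 = 0/212 = 0 → 0.00
M = (212-42)/212 = 170/212 = 0.80188… → 0.80
Y = (212-141)/212 = 71/212 = 0.33490… → 0.33
= CMYK(0.00, 0.80, 0.33, 0.17)


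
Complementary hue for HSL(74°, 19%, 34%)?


Complement = opposite side of color wheel = hue + 180°
H' = (74 + 180) mod 360 = 254°
S and L unchanged.
= HSL(254°, 19%, 34%)


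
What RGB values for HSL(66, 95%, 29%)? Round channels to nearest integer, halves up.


H=66°, S=0.95, L=0.29
C = (1-|2L-1|)×S = (1-|-0.42|)×0.95 = 0.551
H' = H/60 = 66/60 ≈ 1.1000; X = C×(1-|H' mod 2 - 1|) = 0.4959
m = L - C/2 = 0.29 - 0.2755 = 0.0145
Sector ⌊H'⌋ = 1 → (R',G',B') = (0.4959, 0.551, 0.0)
RGB = ((R'+m)×255, (G'+m)×255, (B'+m)×255) = (130.152, 144.2025, 3.6975)
Round half up → RGB(130, 144, 4)


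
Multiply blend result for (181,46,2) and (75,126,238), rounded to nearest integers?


Multiply: C = A×B/255, rounded to nearest integer
R: 181×75/255 = 13575/255 ≈ 53.235 → 53
G: 46×126/255 = 5796/255 ≈ 22.729 → 23
B: 2×238/255 = 476/255 ≈ 1.867 → 2
= RGB(53, 23, 2)


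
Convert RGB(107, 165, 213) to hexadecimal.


R = 107 → 6B (hex)
G = 165 → A5 (hex)
B = 213 → D5 (hex)
Hex = #6BA5D5


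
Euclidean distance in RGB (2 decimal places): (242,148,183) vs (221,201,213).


d = √[(R₁-R₂)² + (G₁-G₂)² + (B₁-B₂)²]
d = √[(242-221)² + (148-201)² + (183-213)²]
d = √[441 + 2809 + 900]
d = √4150
d ≈ 64.42


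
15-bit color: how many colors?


Colors = 2^bits = 2^15
= 32,768 colors


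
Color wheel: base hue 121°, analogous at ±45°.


Base hue: 121°
Left analog: (121 - 45) mod 360 = 76°
Right analog: (121 + 45) mod 360 = 166°
Analogous hues = 76° and 166°


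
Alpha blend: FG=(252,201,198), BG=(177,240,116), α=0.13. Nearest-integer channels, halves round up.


C = α×F + (1-α)×B, with 1-α = 0.87
R: 0.13×252 + 0.87×177 = 32.76 + 153.99 = 186.75 → 187
G: 0.13×201 + 0.87×240 = 26.13 + 208.80 = 234.93 → 235
B: 0.13×198 + 0.87×116 = 25.74 + 100.92 = 126.66 → 127
= RGB(187, 235, 127)


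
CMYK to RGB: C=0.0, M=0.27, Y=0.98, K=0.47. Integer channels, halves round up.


R = 255 × (1-C) × (1-K) = 255 × 1.00 × 0.53 = 135.15 → 135
G = 255 × (1-M) × (1-K) = 255 × 0.73 × 0.53 = 98.6595 → 99
B = 255 × (1-Y) × (1-K) = 255 × 0.02 × 0.53 = 2.703 → 3
= RGB(135, 99, 3)


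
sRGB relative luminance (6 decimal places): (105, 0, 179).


Linearize each channel (sRGB transfer function): c = v/255; c_lin = c/12.92 if c ≤ 0.04045, else ((c+0.055)/1.055)^2.4
  R: 105/255 ≈ 0.411765 > 0.04045 → ((0.411765+0.055)/1.055)^2.4 ≈ 0.141263
  G: 0/255 ≈ 0.000000 ≤ 0.04045 → 0.000000/12.92 ≈ 0.000000
  B: 179/255 ≈ 0.701961 > 0.04045 → ((0.701961+0.055)/1.055)^2.4 ≈ 0.450786
R_lin = 0.141263, G_lin = 0.000000, B_lin = 0.450786
L = 0.2126×R + 0.7152×G + 0.0722×B
L = 0.2126×0.141263 + 0.7152×0.000000 + 0.0722×0.450786
L ≈ 0.062579


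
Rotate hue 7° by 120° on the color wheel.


New hue = (H + rotation) mod 360
New hue = (7 + 120) mod 360
= 127 mod 360
= 127°


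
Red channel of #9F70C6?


Color: #9F70C6
R = 9F = 159
G = 70 = 112
B = C6 = 198
Red = 159


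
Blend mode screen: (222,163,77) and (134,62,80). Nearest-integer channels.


Screen: C = 255 - (255-A)×(255-B)/255, rounded to nearest integer
R: 255 - (255-222)×(255-134)/255 = 255 - 3993/255 ≈ 255 - 15.659 = 239.341 → 239
G: 255 - (255-163)×(255-62)/255 = 255 - 17756/255 ≈ 255 - 69.631 = 185.369 → 185
B: 255 - (255-77)×(255-80)/255 = 255 - 31150/255 ≈ 255 - 122.157 = 132.843 → 133
= RGB(239, 185, 133)


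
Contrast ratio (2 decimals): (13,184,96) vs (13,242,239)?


Linearize each sRGB channel c=v/255: c/12.92 if c ≤ 0.04045 else ((c+0.055)/1.055)^2.4
L = 0.2126×R_lin + 0.7152×G_lin + 0.0722×B_lin
Color 1 (13,184,96):
  R=13: 13/255≈0.0510 > 0.04045 → ((0.0510+0.055)/1.055)^2.4 ≈ 0.00402
  G=184: 184/255≈0.7216 > 0.04045 → ((0.7216+0.055)/1.055)^2.4 ≈ 0.47932
  B=96: 96/255≈0.3765 > 0.04045 → ((0.3765+0.055)/1.055)^2.4 ≈ 0.11697
  L1 = 0.2126×0.00402 + 0.7152×0.47932 + 0.0722×0.11697 ≈ 0.35211
Color 2 (13,242,239):
  R=13: 13/255≈0.0510 > 0.04045 → ((0.0510+0.055)/1.055)^2.4 ≈ 0.00402
  G=242: 242/255≈0.9490 > 0.04045 → ((0.9490+0.055)/1.055)^2.4 ≈ 0.88792
  B=239: 239/255≈0.9373 > 0.04045 → ((0.9373+0.055)/1.055)^2.4 ≈ 0.86316
  L2 = 0.2126×0.00402 + 0.7152×0.88792 + 0.0722×0.86316 ≈ 0.69822
Lighter = 0.69822, Darker = 0.35211
Ratio = (L_lighter + 0.05) / (L_darker + 0.05)
Ratio = (0.69822 + 0.05) / (0.35211 + 0.05) = 0.74822 / 0.40211 ≈ 1.8607
Ratio ≈ 1.86:1


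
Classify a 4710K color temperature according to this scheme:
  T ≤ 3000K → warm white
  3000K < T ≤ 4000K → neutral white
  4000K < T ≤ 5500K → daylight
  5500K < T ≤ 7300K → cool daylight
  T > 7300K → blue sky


Temperature: 4710K
4000K < 4710K ≤ 5500K → daylight
Classification: daylight


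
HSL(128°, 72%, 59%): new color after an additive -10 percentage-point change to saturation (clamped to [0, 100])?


Original S = 72%
Adjustment = -10 percentage points
New S = 72 + (-10) = 62
Clamp to [0, 100] → 62
= HSL(128°, 62%, 59%)


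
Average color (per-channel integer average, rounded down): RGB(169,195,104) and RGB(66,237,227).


Midpoint: each channel = ⌊(C₁+C₂)/2⌋
R: ⌊(169+66)/2⌋ = 117
G: ⌊(195+237)/2⌋ = 216
B: ⌊(104+227)/2⌋ = 165
= RGB(117, 216, 165)


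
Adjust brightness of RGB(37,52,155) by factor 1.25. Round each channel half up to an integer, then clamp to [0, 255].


Multiply each channel by 1.25, round half up, clamp to [0, 255]
R: 37×1.25 = 46.25 → round → 46
G: 52×1.25 = 65
B: 155×1.25 = 193.75 → round → 194
= RGB(46, 65, 194)


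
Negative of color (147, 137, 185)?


Invert: (255-R, 255-G, 255-B)
R: 255-147 = 108
G: 255-137 = 118
B: 255-185 = 70
= RGB(108, 118, 70)


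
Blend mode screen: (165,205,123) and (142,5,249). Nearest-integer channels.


Screen: C = 255 - (255-A)×(255-B)/255, rounded to nearest integer
R: 255 - (255-165)×(255-142)/255 = 255 - 10170/255 ≈ 255 - 39.882 = 215.118 → 215
G: 255 - (255-205)×(255-5)/255 = 255 - 12500/255 ≈ 255 - 49.020 = 205.980 → 206
B: 255 - (255-123)×(255-249)/255 = 255 - 792/255 ≈ 255 - 3.106 = 251.894 → 252
= RGB(215, 206, 252)


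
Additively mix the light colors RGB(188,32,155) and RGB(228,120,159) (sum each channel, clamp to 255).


Additive: each channel = min(255, C₁+C₂)
R: 188+228 = 416 → 255
G: 32+120 = 152 → 152
B: 155+159 = 314 → 255
= RGB(255, 152, 255)


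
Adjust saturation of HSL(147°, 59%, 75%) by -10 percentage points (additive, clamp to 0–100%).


Original S = 59%
Adjustment = -10 percentage points
New S = 59 + (-10) = 49
Clamp to [0, 100] → 49
= HSL(147°, 49%, 75%)
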